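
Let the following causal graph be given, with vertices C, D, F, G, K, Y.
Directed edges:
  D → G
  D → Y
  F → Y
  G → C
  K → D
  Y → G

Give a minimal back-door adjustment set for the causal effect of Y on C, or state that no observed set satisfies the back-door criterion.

desc(Y)\{Y}={C,G}; candidates ⊆ {D,F,K}.
size 0: {}; under {} Y still reaches {C,D,F,G,K} ∋ C.
{D}: Y⊥C given {D} in G with Y→· removed — back-door holds.

Y→C: minimal back-door set {D}.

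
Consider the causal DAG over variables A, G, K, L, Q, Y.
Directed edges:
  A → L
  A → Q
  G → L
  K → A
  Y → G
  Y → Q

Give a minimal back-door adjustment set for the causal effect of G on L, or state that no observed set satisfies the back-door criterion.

desc(G)\{G}={L}; candidates ⊆ {A,K,Q,Y}.
∅: G⊥L given ∅ in G with G→· removed — back-door holds.

G→L: minimal back-door set ∅.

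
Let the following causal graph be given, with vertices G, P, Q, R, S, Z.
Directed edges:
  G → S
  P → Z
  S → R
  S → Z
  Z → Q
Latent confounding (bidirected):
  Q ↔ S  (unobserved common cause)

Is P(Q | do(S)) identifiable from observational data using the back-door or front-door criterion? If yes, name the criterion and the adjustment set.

P(Q|do(S)): frontdoor, adjust for {Z}.

desc(S)\{S}={Q,R,Z}; candidates ⊆ {G,P}.
S↔Q: latent back-door arc(s) into S.
size 0: {}; under {} S still reaches {G,Q} ∋ Q.
size 1: {G}, {P}; under {G} S still reaches {Q} ∋ Q.
size 2: {G,P}; under {G,P} S still reaches {Q} ∋ Q.
S↔Q cannot be blocked by any observed set — no back-door set.
{Z}: (i) intercepts every directed S→Q path; (ii) no back-door S→{Z}; (iii) {S} blocks every back-door {Z}→Q. Front-door holds.
P(Q|do(S)) = Σ_{Z} P(Z|S) Σ_{S'} P(Q|Z,S')P(S').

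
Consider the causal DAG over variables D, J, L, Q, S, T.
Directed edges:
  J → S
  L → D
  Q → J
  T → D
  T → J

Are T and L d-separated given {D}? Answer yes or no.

No — T and L are d-connected given {D}.

Bayes-Ball from T | {D} reaches {J,L,S}.
L ∈ reach(T|{D}) ⇒ T ⊥̸ L | {D}.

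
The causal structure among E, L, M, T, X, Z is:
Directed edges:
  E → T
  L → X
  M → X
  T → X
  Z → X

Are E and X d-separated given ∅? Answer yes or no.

No — E and X are d-connected given ∅.

Bayes-Ball from E | ∅ reaches {T,X}.
X ∈ reach(E|∅) ⇒ E ⊥̸ X | ∅.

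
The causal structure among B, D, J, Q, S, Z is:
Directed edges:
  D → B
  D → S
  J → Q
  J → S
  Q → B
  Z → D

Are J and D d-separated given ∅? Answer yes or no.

Bayes-Ball from J | ∅ reaches {B,Q,S}.
D ∉ reach(J|∅) ⇒ J ⊥ D | ∅.

Yes — J ⊥ D | ∅.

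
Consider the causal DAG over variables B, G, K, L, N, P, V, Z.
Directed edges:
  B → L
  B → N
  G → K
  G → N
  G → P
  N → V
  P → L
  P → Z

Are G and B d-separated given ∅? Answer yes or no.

Bayes-Ball from G | ∅ reaches {K,L,N,P,V,Z}.
B ∉ reach(G|∅) ⇒ G ⊥ B | ∅.

Yes — G ⊥ B | ∅.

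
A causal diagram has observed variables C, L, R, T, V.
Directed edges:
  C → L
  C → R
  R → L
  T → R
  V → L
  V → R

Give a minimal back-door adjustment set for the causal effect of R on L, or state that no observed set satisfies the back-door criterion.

R→L: minimal back-door set {C, V}.

desc(R)\{R}={L}; candidates ⊆ {C,T,V}.
size 0: {}; under {} R still reaches {C,L,T,V} ∋ L.
size 1: {C}, {T}, {V}; under {C} R still reaches {L,T,V} ∋ L.
{C,V}: R⊥L given {C,V} in G with R→· removed — back-door holds.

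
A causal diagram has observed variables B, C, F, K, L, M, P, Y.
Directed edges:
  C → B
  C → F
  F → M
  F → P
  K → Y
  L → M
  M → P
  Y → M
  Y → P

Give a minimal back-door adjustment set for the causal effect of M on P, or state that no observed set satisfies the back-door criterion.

desc(M)\{M}={P}; candidates ⊆ {B,C,F,K,L,Y}.
size 0: {}; under {} M still reaches {B,C,F,K,L,P,Y} ∋ P.
size 1: {B}, {C}, {F} …(+3); under {B} M still reaches {C,F,K,L,P,Y} ∋ P.
{F,Y}: M⊥P given {F,Y} in G with M→· removed — back-door holds.

M→P: minimal back-door set {F, Y}.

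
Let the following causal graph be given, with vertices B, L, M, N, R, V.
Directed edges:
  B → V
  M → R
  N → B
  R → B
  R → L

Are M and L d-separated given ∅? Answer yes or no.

No — M and L are d-connected given ∅.

Bayes-Ball from M | ∅ reaches {B,L,R,V}.
L ∈ reach(M|∅) ⇒ M ⊥̸ L | ∅.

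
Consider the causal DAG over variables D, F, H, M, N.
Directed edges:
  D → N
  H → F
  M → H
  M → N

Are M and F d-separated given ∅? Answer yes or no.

No — M and F are d-connected given ∅.

Bayes-Ball from M | ∅ reaches {F,H,N}.
F ∈ reach(M|∅) ⇒ M ⊥̸ F | ∅.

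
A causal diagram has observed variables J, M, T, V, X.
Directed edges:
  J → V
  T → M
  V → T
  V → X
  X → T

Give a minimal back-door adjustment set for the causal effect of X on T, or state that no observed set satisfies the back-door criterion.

X→T: minimal back-door set {V}.

desc(X)\{X}={M,T}; candidates ⊆ {J,V}.
size 0: {}; under {} X still reaches {J,M,T,V} ∋ T.
{V}: X⊥T given {V} in G with X→· removed — back-door holds.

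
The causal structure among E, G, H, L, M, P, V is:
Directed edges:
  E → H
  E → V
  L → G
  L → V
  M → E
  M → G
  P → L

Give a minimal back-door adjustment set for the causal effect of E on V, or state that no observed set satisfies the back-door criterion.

desc(E)\{E}={H,V}; candidates ⊆ {G,L,M,P}.
∅: E⊥V given ∅ in G with E→· removed — back-door holds.

E→V: minimal back-door set ∅.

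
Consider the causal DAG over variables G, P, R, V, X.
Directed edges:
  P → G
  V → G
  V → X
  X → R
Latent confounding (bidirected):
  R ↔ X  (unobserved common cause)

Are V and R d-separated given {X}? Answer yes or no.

No — V and R are d-connected given {X}.

Bayes-Ball from V | {X} reaches {G,R}.
R ∈ reach(V|{X}) ⇒ V ⊥̸ R | {X}.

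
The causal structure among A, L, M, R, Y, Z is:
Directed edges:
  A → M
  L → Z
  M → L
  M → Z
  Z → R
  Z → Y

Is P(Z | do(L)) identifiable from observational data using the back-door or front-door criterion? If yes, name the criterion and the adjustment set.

P(Z|do(L)): backdoor, adjust for {M}.

desc(L)\{L}={R,Y,Z}; candidates ⊆ {A,M}.
size 0: {}; under {} L still reaches {A,M,R,Y,Z} ∋ Z.
{M}: L⊥Z given {M} in G with L→· removed — back-door holds.
P(Z|do(L)) = Σ_{M} P(Z|L,M)·P(M).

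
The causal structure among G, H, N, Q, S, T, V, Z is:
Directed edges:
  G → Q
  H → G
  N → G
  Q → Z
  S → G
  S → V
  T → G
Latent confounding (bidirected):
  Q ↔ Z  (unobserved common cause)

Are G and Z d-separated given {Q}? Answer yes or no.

No — G and Z are d-connected given {Q}.

Bayes-Ball from G | {Q} reaches {H,N,S,T,V,Z}.
Z ∈ reach(G|{Q}) ⇒ G ⊥̸ Z | {Q}.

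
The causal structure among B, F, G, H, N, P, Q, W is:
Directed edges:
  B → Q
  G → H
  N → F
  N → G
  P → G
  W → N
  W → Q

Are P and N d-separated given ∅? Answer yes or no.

Yes — P ⊥ N | ∅.

Bayes-Ball from P | ∅ reaches {G,H}.
N ∉ reach(P|∅) ⇒ P ⊥ N | ∅.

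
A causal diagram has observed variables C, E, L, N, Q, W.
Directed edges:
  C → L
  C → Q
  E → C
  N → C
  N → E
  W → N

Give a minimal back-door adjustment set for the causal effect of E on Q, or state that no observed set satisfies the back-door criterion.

desc(E)\{E}={C,L,Q}; candidates ⊆ {N,W}.
size 0: {}; under {} E still reaches {C,L,N,Q,W} ∋ Q.
{N}: E⊥Q given {N} in G with E→· removed — back-door holds.

E→Q: minimal back-door set {N}.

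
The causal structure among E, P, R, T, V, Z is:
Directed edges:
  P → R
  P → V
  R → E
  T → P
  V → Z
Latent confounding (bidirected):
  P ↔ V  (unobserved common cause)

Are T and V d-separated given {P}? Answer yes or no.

Bayes-Ball from T | {P} reaches {V,Z}.
V ∈ reach(T|{P}) ⇒ T ⊥̸ V | {P}.

No — T and V are d-connected given {P}.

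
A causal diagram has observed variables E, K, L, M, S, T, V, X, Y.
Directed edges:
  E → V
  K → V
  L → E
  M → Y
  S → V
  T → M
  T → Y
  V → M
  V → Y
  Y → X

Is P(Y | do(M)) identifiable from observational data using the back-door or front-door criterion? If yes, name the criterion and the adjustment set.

desc(M)\{M}={X,Y}; candidates ⊆ {E,K,L,S,T,V}.
size 0: {}; under {} M still reaches {E,K,L,S,T,V,X,Y} ∋ Y.
size 1: {E}, {K}, {L} …(+3); under {E} M still reaches {K,S,T,V,X,Y} ∋ Y.
{T,V}: M⊥Y given {T,V} in G with M→· removed — back-door holds.
P(Y|do(M)) = Σ_{T,V} P(Y|M,T,V)·P(T,V).

P(Y|do(M)): backdoor, adjust for {T, V}.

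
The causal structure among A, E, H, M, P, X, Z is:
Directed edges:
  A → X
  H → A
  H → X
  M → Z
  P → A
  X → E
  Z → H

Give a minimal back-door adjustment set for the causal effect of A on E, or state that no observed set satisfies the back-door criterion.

desc(A)\{A}={E,X}; candidates ⊆ {H,M,P,Z}.
size 0: {}; under {} A still reaches {E,H,M,P,X,Z} ∋ E.
{H}: A⊥E given {H} in G with A→· removed — back-door holds.

A→E: minimal back-door set {H}.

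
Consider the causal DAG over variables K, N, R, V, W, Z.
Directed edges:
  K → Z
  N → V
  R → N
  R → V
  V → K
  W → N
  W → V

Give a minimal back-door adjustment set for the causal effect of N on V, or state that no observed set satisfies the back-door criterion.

desc(N)\{N}={K,V,Z}; candidates ⊆ {R,W}.
size 0: {}; under {} N still reaches {K,R,V,W,Z} ∋ V.
size 1: {R}, {W}; under {R} N still reaches {K,V,W,Z} ∋ V.
{R,W}: N⊥V given {R,W} in G with N→· removed — back-door holds.

N→V: minimal back-door set {R, W}.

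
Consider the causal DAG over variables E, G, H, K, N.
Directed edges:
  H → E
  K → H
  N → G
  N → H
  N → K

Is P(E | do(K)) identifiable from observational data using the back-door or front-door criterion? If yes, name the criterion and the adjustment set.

desc(K)\{K}={E,H}; candidates ⊆ {G,N}.
size 0: {}; under {} K still reaches {E,G,H,N} ∋ E.
{N}: K⊥E given {N} in G with K→· removed — back-door holds.
P(E|do(K)) = Σ_{N} P(E|K,N)·P(N).

P(E|do(K)): backdoor, adjust for {N}.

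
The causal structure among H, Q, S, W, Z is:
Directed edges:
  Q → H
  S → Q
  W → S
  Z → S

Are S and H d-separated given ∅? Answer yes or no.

No — S and H are d-connected given ∅.

Bayes-Ball from S | ∅ reaches {H,Q,W,Z}.
H ∈ reach(S|∅) ⇒ S ⊥̸ H | ∅.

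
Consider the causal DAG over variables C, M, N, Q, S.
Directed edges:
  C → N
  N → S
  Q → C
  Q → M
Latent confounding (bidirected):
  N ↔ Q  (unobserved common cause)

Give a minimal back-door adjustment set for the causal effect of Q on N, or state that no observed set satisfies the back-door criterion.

Q→N: no observed back-door set.

desc(Q)\{Q}={C,M,N,S}; candidates ⊆ {—}.
Q↔N: latent back-door arc(s) into Q.
size 0: {}; under {} Q still reaches {N,S} ∋ N.
Q↔N cannot be blocked by any observed set — no back-door set.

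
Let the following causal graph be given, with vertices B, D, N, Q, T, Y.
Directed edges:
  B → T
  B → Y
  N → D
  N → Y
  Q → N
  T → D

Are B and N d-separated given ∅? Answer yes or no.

Yes — B ⊥ N | ∅.

Bayes-Ball from B | ∅ reaches {D,T,Y}.
N ∉ reach(B|∅) ⇒ B ⊥ N | ∅.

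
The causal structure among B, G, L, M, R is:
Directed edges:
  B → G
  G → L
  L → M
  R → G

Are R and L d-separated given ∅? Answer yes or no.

No — R and L are d-connected given ∅.

Bayes-Ball from R | ∅ reaches {G,L,M}.
L ∈ reach(R|∅) ⇒ R ⊥̸ L | ∅.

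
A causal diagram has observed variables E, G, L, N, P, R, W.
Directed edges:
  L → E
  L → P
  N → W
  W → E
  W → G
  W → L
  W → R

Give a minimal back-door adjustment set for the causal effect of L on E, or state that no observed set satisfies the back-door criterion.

desc(L)\{L}={E,P}; candidates ⊆ {G,N,R,W}.
size 0: {}; under {} L still reaches {E,G,N,R,W} ∋ E.
{W}: L⊥E given {W} in G with L→· removed — back-door holds.

L→E: minimal back-door set {W}.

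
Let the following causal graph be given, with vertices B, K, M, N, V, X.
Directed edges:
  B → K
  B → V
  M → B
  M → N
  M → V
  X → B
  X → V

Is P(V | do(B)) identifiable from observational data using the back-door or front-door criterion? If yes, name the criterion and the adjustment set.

P(V|do(B)): backdoor, adjust for {M, X}.

desc(B)\{B}={K,V}; candidates ⊆ {M,N,X}.
size 0: {}; under {} B still reaches {M,N,V,X} ∋ V.
size 1: {M}, {N}, {X}; under {M} B still reaches {V,X} ∋ V.
{M,X}: B⊥V given {M,X} in G with B→· removed — back-door holds.
P(V|do(B)) = Σ_{M,X} P(V|B,M,X)·P(M,X).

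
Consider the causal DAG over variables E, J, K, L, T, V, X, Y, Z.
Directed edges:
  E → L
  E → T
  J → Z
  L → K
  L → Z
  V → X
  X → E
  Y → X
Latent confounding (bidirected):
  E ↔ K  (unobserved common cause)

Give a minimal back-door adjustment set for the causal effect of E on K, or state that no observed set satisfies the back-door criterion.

E→K: no observed back-door set.

desc(E)\{E}={K,L,T,Z}; candidates ⊆ {J,V,X,Y}.
E↔K: latent back-door arc(s) into E.
size 0: {}; under {} E still reaches {K,V,X,Y} ∋ K.
size 1: {J}, {V}, {X} …(+1); under {J} E still reaches {K,V,X,Y} ∋ K.
size 2: {J,V}, {J,X}, {J,Y} …(+3); under {J,V} E still reaches {K,X,Y} ∋ K.
E↔K cannot be blocked by any observed set — no back-door set.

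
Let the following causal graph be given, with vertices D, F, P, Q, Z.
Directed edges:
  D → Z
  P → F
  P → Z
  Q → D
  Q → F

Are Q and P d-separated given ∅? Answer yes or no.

Bayes-Ball from Q | ∅ reaches {D,F,Z}.
P ∉ reach(Q|∅) ⇒ Q ⊥ P | ∅.

Yes — Q ⊥ P | ∅.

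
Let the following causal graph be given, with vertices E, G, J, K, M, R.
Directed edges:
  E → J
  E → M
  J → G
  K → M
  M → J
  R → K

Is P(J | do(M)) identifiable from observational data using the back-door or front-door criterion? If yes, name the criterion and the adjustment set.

P(J|do(M)): backdoor, adjust for {E}.

desc(M)\{M}={G,J}; candidates ⊆ {E,K,R}.
size 0: {}; under {} M still reaches {E,G,J,K,R} ∋ J.
{E}: M⊥J given {E} in G with M→· removed — back-door holds.
P(J|do(M)) = Σ_{E} P(J|M,E)·P(E).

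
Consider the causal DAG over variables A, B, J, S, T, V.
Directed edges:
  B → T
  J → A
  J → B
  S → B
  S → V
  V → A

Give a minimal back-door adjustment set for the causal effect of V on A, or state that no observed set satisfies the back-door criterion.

V→A: minimal back-door set ∅.

desc(V)\{V}={A}; candidates ⊆ {B,J,S,T}.
∅: V⊥A given ∅ in G with V→· removed — back-door holds.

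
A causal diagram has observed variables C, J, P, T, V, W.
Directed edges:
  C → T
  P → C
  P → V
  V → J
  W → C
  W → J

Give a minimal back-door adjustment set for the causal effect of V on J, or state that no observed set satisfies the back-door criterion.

desc(V)\{V}={J}; candidates ⊆ {C,P,T,W}.
∅: V⊥J given ∅ in G with V→· removed — back-door holds.

V→J: minimal back-door set ∅.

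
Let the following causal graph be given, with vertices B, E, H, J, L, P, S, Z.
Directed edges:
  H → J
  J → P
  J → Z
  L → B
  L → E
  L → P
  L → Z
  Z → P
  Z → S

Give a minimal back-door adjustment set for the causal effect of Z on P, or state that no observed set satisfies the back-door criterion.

Z→P: minimal back-door set {J, L}.

desc(Z)\{Z}={P,S}; candidates ⊆ {B,E,H,J,L}.
size 0: {}; under {} Z still reaches {B,E,H,J,L,P} ∋ P.
size 1: {B}, {E}, {H} …(+2); under {B} Z still reaches {E,H,J,L,P} ∋ P.
{J,L}: Z⊥P given {J,L} in G with Z→· removed — back-door holds.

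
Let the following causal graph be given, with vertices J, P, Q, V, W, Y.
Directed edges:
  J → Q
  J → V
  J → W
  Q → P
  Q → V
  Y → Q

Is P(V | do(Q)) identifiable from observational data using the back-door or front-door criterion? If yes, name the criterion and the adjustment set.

P(V|do(Q)): backdoor, adjust for {J}.

desc(Q)\{Q}={P,V}; candidates ⊆ {J,W,Y}.
size 0: {}; under {} Q still reaches {J,V,W,Y} ∋ V.
{J}: Q⊥V given {J} in G with Q→· removed — back-door holds.
P(V|do(Q)) = Σ_{J} P(V|Q,J)·P(J).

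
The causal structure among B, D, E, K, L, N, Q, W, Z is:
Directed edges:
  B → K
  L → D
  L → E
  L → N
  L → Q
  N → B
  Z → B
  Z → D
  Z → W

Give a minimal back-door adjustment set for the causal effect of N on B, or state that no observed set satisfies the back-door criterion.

desc(N)\{N}={B,K}; candidates ⊆ {D,E,L,Q,W,Z}.
∅: N⊥B given ∅ in G with N→· removed — back-door holds.

N→B: minimal back-door set ∅.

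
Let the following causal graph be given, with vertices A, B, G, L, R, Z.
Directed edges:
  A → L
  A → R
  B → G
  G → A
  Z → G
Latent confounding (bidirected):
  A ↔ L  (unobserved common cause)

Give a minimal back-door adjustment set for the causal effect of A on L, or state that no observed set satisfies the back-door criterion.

desc(A)\{A}={L,R}; candidates ⊆ {B,G,Z}.
A↔L: latent back-door arc(s) into A.
size 0: {}; under {} A still reaches {B,G,L,Z} ∋ L.
size 1: {B}, {G}, {Z}; under {B} A still reaches {G,L,Z} ∋ L.
size 2: {B,G}, {B,Z}, {G,Z}; under {B,G} A still reaches {L} ∋ L.
A↔L cannot be blocked by any observed set — no back-door set.

A→L: no observed back-door set.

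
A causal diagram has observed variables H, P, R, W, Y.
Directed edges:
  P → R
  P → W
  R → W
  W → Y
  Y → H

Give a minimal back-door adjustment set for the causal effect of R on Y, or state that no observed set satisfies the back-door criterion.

desc(R)\{R}={H,W,Y}; candidates ⊆ {P}.
size 0: {}; under {} R still reaches {H,P,W,Y} ∋ Y.
{P}: R⊥Y given {P} in G with R→· removed — back-door holds.

R→Y: minimal back-door set {P}.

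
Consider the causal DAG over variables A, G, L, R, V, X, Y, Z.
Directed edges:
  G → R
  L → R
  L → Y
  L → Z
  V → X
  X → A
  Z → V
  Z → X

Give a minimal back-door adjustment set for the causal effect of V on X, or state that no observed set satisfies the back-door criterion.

desc(V)\{V}={A,X}; candidates ⊆ {G,L,R,Y,Z}.
size 0: {}; under {} V still reaches {A,L,R,X,Y,Z} ∋ X.
{Z}: V⊥X given {Z} in G with V→· removed — back-door holds.

V→X: minimal back-door set {Z}.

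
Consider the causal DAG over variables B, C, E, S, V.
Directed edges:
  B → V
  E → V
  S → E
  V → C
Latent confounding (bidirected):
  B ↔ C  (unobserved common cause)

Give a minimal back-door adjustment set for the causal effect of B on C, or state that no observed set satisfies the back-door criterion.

desc(B)\{B}={C,V}; candidates ⊆ {E,S}.
B↔C: latent back-door arc(s) into B.
size 0: {}; under {} B still reaches {C} ∋ C.
size 1: {E}, {S}; under {E} B still reaches {C} ∋ C.
size 2: {E,S}; under {E,S} B still reaches {C} ∋ C.
B↔C cannot be blocked by any observed set — no back-door set.

B→C: no observed back-door set.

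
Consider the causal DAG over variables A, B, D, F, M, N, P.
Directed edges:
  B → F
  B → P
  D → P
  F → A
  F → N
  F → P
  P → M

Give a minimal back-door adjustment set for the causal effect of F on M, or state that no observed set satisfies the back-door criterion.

desc(F)\{F}={A,M,N,P}; candidates ⊆ {B,D}.
size 0: {}; under {} F still reaches {B,M,P} ∋ M.
{B}: F⊥M given {B} in G with F→· removed — back-door holds.

F→M: minimal back-door set {B}.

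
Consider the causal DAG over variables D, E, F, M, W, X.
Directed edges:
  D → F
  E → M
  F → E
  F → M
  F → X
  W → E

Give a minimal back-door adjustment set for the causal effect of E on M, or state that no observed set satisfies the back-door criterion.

E→M: minimal back-door set {F}.

desc(E)\{E}={M}; candidates ⊆ {D,F,W,X}.
size 0: {}; under {} E still reaches {D,F,M,W,X} ∋ M.
{F}: E⊥M given {F} in G with E→· removed — back-door holds.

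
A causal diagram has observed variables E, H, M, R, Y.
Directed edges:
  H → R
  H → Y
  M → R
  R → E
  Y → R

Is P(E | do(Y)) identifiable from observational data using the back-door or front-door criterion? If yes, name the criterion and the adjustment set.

desc(Y)\{Y}={E,R}; candidates ⊆ {H,M}.
size 0: {}; under {} Y still reaches {E,H,R} ∋ E.
{H}: Y⊥E given {H} in G with Y→· removed — back-door holds.
P(E|do(Y)) = Σ_{H} P(E|Y,H)·P(H).

P(E|do(Y)): backdoor, adjust for {H}.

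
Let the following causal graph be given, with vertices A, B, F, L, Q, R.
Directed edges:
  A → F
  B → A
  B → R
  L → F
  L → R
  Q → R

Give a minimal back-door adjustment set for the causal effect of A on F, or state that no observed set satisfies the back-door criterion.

A→F: minimal back-door set ∅.

desc(A)\{A}={F}; candidates ⊆ {B,L,Q,R}.
∅: A⊥F given ∅ in G with A→· removed — back-door holds.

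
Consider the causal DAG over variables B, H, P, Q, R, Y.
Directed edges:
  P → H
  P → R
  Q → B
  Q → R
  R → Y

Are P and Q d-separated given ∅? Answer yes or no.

Bayes-Ball from P | ∅ reaches {H,R,Y}.
Q ∉ reach(P|∅) ⇒ P ⊥ Q | ∅.

Yes — P ⊥ Q | ∅.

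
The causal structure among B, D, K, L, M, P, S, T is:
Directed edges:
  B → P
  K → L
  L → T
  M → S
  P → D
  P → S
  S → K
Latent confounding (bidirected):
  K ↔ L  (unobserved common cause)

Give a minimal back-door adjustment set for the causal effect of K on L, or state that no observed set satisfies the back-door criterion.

K→L: no observed back-door set.

desc(K)\{K}={L,T}; candidates ⊆ {B,D,M,P,S}.
K↔L: latent back-door arc(s) into K.
size 0: {}; under {} K still reaches {B,D,L,M,P,S,T} ∋ L.
size 1: {B}, {D}, {M} …(+2); under {B} K still reaches {D,L,M,P,S,T} ∋ L.
size 2: {B,D}, {B,M}, {B,P} …(+7); under {B,D} K still reaches {L,M,P,S,T} ∋ L.
K↔L cannot be blocked by any observed set — no back-door set.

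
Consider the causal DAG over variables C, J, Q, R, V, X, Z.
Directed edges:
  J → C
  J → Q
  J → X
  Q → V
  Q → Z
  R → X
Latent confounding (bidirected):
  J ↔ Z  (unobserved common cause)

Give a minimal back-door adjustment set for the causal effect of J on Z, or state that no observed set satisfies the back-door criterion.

desc(J)\{J}={C,Q,V,X,Z}; candidates ⊆ {R}.
J↔Z: latent back-door arc(s) into J.
size 0: {}; under {} J still reaches {Z} ∋ Z.
size 1: {R}; under {R} J still reaches {Z} ∋ Z.
J↔Z cannot be blocked by any observed set — no back-door set.

J→Z: no observed back-door set.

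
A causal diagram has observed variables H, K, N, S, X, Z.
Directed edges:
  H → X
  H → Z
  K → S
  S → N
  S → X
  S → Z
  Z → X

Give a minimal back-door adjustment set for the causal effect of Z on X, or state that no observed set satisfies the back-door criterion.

desc(Z)\{Z}={X}; candidates ⊆ {H,K,N,S}.
size 0: {}; under {} Z still reaches {H,K,N,S,X} ∋ X.
size 1: {H}, {K}, {N} …(+1); under {H} Z still reaches {K,N,S,X} ∋ X.
{H,S}: Z⊥X given {H,S} in G with Z→· removed — back-door holds.

Z→X: minimal back-door set {H, S}.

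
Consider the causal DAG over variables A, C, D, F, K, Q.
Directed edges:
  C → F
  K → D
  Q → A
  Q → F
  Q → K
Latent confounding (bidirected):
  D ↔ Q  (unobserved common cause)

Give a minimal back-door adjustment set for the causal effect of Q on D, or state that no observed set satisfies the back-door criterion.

desc(Q)\{Q}={A,D,F,K}; candidates ⊆ {C}.
Q↔D: latent back-door arc(s) into Q.
size 0: {}; under {} Q still reaches {D} ∋ D.
size 1: {C}; under {C} Q still reaches {D} ∋ D.
Q↔D cannot be blocked by any observed set — no back-door set.

Q→D: no observed back-door set.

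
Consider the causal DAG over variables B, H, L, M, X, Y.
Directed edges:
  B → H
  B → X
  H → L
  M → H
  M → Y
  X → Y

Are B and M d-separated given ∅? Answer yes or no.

Bayes-Ball from B | ∅ reaches {H,L,X,Y}.
M ∉ reach(B|∅) ⇒ B ⊥ M | ∅.

Yes — B ⊥ M | ∅.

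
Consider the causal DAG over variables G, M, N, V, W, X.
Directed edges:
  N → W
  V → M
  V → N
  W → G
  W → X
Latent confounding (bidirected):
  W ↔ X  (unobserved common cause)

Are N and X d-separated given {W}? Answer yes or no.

No — N and X are d-connected given {W}.

Bayes-Ball from N | {W} reaches {M,V,X}.
X ∈ reach(N|{W}) ⇒ N ⊥̸ X | {W}.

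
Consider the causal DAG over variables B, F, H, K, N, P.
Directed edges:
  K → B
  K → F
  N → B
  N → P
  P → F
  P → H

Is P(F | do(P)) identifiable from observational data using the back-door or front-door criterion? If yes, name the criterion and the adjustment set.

desc(P)\{P}={F,H}; candidates ⊆ {B,K,N}.
∅: P⊥F given ∅ in G with P→· removed — back-door holds.
P(F|do(P)) = P(F|P) — no adjustment needed.

P(F|do(P)): backdoor, adjust for ∅.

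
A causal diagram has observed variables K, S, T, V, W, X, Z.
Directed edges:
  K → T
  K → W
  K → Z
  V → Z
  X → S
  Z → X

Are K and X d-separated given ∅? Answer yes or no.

No — K and X are d-connected given ∅.

Bayes-Ball from K | ∅ reaches {S,T,W,X,Z}.
X ∈ reach(K|∅) ⇒ K ⊥̸ X | ∅.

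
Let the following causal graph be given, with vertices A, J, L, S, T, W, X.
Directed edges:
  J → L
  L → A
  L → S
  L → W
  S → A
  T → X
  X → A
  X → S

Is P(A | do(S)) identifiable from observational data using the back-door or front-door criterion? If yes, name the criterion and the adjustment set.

P(A|do(S)): backdoor, adjust for {L, X}.

desc(S)\{S}={A}; candidates ⊆ {J,L,T,W,X}.
size 0: {}; under {} S still reaches {A,J,L,T,W,X} ∋ A.
size 1: {J}, {L}, {T} …(+2); under {J} S still reaches {A,L,T,W,X} ∋ A.
{L,X}: S⊥A given {L,X} in G with S→· removed — back-door holds.
P(A|do(S)) = Σ_{L,X} P(A|S,L,X)·P(L,X).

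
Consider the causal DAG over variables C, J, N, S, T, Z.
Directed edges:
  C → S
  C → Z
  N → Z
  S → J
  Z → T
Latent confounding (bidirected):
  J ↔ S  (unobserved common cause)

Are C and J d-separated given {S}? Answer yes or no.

Bayes-Ball from C | {S} reaches {J,T,Z}.
J ∈ reach(C|{S}) ⇒ C ⊥̸ J | {S}.

No — C and J are d-connected given {S}.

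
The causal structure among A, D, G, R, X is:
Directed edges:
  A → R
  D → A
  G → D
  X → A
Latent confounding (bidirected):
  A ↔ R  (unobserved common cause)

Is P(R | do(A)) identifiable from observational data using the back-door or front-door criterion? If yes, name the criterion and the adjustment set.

desc(A)\{A}={R}; candidates ⊆ {D,G,X}.
A↔R: latent back-door arc(s) into A.
size 0: {}; under {} A still reaches {D,G,R,X} ∋ R.
size 1: {D}, {G}, {X}; under {D} A still reaches {R,X} ∋ R.
size 2: {D,G}, {D,X}, {G,X}; under {D,G} A still reaches {R,X} ∋ R.
A↔R cannot be blocked by any observed set — no back-door set.
No mediator lies on a directed A→…→R path.
Neither criterion identifies P(R|do(A)) in this graph.

P(R|do(A)): not identifiable (no BD/FD set).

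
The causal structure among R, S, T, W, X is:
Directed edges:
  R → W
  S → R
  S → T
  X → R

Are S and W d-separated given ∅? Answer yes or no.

Bayes-Ball from S | ∅ reaches {R,T,W}.
W ∈ reach(S|∅) ⇒ S ⊥̸ W | ∅.

No — S and W are d-connected given ∅.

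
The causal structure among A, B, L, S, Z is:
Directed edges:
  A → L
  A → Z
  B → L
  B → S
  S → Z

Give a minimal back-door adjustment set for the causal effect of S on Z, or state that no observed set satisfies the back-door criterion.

S→Z: minimal back-door set ∅.

desc(S)\{S}={Z}; candidates ⊆ {A,B,L}.
∅: S⊥Z given ∅ in G with S→· removed — back-door holds.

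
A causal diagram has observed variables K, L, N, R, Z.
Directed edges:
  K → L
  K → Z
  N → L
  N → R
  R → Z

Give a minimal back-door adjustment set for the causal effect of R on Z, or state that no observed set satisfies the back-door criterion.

desc(R)\{R}={Z}; candidates ⊆ {K,L,N}.
∅: R⊥Z given ∅ in G with R→· removed — back-door holds.

R→Z: minimal back-door set ∅.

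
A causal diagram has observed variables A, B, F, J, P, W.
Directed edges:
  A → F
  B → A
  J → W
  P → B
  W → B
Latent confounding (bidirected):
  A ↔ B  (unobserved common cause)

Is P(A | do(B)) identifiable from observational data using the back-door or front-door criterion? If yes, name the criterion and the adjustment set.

desc(B)\{B}={A,F}; candidates ⊆ {J,P,W}.
B↔A: latent back-door arc(s) into B.
size 0: {}; under {} B still reaches {A,F,J,P,W} ∋ A.
size 1: {J}, {P}, {W}; under {J} B still reaches {A,F,P,W} ∋ A.
size 2: {J,P}, {J,W}, {P,W}; under {J,P} B still reaches {A,F,W} ∋ A.
B↔A cannot be blocked by any observed set — no back-door set.
No mediator lies on a directed B→…→A path.
Neither criterion identifies P(A|do(B)) in this graph.

P(A|do(B)): not identifiable (no BD/FD set).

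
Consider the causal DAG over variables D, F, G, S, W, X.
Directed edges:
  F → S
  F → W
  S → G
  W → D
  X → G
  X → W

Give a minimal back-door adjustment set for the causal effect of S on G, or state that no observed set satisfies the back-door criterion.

desc(S)\{S}={G}; candidates ⊆ {D,F,W,X}.
∅: S⊥G given ∅ in G with S→· removed — back-door holds.

S→G: minimal back-door set ∅.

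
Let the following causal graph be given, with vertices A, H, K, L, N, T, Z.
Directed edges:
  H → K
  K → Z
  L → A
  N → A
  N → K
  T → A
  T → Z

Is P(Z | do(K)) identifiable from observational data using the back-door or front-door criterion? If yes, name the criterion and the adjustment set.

P(Z|do(K)): backdoor, adjust for ∅.

desc(K)\{K}={Z}; candidates ⊆ {A,H,L,N,T}.
∅: K⊥Z given ∅ in G with K→· removed — back-door holds.
P(Z|do(K)) = P(Z|K) — no adjustment needed.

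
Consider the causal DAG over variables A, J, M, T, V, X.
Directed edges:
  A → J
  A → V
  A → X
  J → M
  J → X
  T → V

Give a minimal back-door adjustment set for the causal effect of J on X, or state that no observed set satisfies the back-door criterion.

J→X: minimal back-door set {A}.

desc(J)\{J}={M,X}; candidates ⊆ {A,T,V}.
size 0: {}; under {} J still reaches {A,V,X} ∋ X.
{A}: J⊥X given {A} in G with J→· removed — back-door holds.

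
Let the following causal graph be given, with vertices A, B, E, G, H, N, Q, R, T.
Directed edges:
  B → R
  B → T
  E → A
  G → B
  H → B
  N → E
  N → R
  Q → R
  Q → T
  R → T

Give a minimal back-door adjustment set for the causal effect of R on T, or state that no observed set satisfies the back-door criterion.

R→T: minimal back-door set {B, Q}.

desc(R)\{R}={T}; candidates ⊆ {A,B,E,G,H,N,Q}.
size 0: {}; under {} R still reaches {A,B,E,G,H,N,Q,T} ∋ T.
size 1: {A}, {B}, {E} …(+4); under {A} R still reaches {B,E,G,H,N,Q,T} ∋ T.
{B,Q}: R⊥T given {B,Q} in G with R→· removed — back-door holds.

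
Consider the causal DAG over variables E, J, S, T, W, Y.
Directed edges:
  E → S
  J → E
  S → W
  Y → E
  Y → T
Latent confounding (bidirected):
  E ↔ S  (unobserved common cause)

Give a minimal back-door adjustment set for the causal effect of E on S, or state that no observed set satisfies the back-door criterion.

desc(E)\{E}={S,W}; candidates ⊆ {J,T,Y}.
E↔S: latent back-door arc(s) into E.
size 0: {}; under {} E still reaches {J,S,T,W,Y} ∋ S.
size 1: {J}, {T}, {Y}; under {J} E still reaches {S,T,W,Y} ∋ S.
size 2: {J,T}, {J,Y}, {T,Y}; under {J,T} E still reaches {S,W,Y} ∋ S.
E↔S cannot be blocked by any observed set — no back-door set.

E→S: no observed back-door set.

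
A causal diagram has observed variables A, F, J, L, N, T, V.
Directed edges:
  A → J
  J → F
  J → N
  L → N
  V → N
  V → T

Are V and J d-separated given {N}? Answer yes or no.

Bayes-Ball from V | {N} reaches {A,F,J,L,T}.
J ∈ reach(V|{N}) ⇒ V ⊥̸ J | {N}.

No — V and J are d-connected given {N}.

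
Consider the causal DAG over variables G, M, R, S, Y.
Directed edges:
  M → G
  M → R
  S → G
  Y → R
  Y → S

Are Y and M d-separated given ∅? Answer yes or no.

Bayes-Ball from Y | ∅ reaches {G,R,S}.
M ∉ reach(Y|∅) ⇒ Y ⊥ M | ∅.

Yes — Y ⊥ M | ∅.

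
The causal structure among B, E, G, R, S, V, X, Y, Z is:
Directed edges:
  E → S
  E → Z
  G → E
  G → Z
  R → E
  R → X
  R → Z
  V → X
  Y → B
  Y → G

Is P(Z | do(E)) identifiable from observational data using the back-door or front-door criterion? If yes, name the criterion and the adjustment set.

P(Z|do(E)): backdoor, adjust for {G, R}.

desc(E)\{E}={S,Z}; candidates ⊆ {B,G,R,V,X,Y}.
size 0: {}; under {} E still reaches {B,G,R,X,Y,Z} ∋ Z.
size 1: {B}, {G}, {R} …(+3); under {B} E still reaches {G,R,X,Y,Z} ∋ Z.
{G,R}: E⊥Z given {G,R} in G with E→· removed — back-door holds.
P(Z|do(E)) = Σ_{G,R} P(Z|E,G,R)·P(G,R).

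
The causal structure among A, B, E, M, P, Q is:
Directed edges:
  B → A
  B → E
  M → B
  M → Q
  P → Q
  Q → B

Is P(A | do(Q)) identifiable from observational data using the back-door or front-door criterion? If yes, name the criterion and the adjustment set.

desc(Q)\{Q}={A,B,E}; candidates ⊆ {M,P}.
size 0: {}; under {} Q still reaches {A,B,E,M,P} ∋ A.
{M}: Q⊥A given {M} in G with Q→· removed — back-door holds.
P(A|do(Q)) = Σ_{M} P(A|Q,M)·P(M).

P(A|do(Q)): backdoor, adjust for {M}.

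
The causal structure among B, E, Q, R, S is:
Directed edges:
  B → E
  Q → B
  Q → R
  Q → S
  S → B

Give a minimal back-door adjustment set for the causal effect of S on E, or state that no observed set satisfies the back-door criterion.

desc(S)\{S}={B,E}; candidates ⊆ {Q,R}.
size 0: {}; under {} S still reaches {B,E,Q,R} ∋ E.
{Q}: S⊥E given {Q} in G with S→· removed — back-door holds.

S→E: minimal back-door set {Q}.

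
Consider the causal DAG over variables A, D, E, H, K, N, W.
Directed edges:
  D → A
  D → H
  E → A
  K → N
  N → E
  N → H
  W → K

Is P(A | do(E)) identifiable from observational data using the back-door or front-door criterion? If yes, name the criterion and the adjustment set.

P(A|do(E)): backdoor, adjust for ∅.

desc(E)\{E}={A}; candidates ⊆ {D,H,K,N,W}.
∅: E⊥A given ∅ in G with E→· removed — back-door holds.
P(A|do(E)) = P(A|E) — no adjustment needed.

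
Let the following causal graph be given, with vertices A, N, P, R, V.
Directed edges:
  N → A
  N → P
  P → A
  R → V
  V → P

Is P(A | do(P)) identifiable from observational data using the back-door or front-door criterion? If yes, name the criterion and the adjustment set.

P(A|do(P)): backdoor, adjust for {N}.

desc(P)\{P}={A}; candidates ⊆ {N,R,V}.
size 0: {}; under {} P still reaches {A,N,R,V} ∋ A.
{N}: P⊥A given {N} in G with P→· removed — back-door holds.
P(A|do(P)) = Σ_{N} P(A|P,N)·P(N).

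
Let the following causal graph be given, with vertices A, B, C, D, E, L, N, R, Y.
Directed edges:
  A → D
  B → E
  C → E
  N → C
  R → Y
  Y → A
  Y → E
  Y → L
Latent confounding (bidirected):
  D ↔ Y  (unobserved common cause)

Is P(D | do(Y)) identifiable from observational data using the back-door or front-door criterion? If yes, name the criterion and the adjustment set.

P(D|do(Y)): frontdoor, adjust for {A}.

desc(Y)\{Y}={A,D,E,L}; candidates ⊆ {B,C,N,R}.
Y↔D: latent back-door arc(s) into Y.
size 0: {}; under {} Y still reaches {D,R} ∋ D.
size 1: {B}, {C}, {N} …(+1); under {B} Y still reaches {D,R} ∋ D.
size 2: {B,C}, {B,N}, {B,R} …(+3); under {B,C} Y still reaches {D,R} ∋ D.
Y↔D cannot be blocked by any observed set — no back-door set.
{A}: (i) intercepts every directed Y→D path; (ii) no back-door Y→{A}; (iii) {Y} blocks every back-door {A}→D. Front-door holds.
P(D|do(Y)) = Σ_{A} P(A|Y) Σ_{Y'} P(D|A,Y')P(Y').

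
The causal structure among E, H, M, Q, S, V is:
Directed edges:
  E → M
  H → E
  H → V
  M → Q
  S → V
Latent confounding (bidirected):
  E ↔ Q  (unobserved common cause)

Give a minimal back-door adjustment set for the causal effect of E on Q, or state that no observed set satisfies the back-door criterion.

E→Q: no observed back-door set.

desc(E)\{E}={M,Q}; candidates ⊆ {H,S,V}.
E↔Q: latent back-door arc(s) into E.
size 0: {}; under {} E still reaches {H,Q,V} ∋ Q.
size 1: {H}, {S}, {V}; under {H} E still reaches {Q} ∋ Q.
size 2: {H,S}, {H,V}, {S,V}; under {H,S} E still reaches {Q} ∋ Q.
E↔Q cannot be blocked by any observed set — no back-door set.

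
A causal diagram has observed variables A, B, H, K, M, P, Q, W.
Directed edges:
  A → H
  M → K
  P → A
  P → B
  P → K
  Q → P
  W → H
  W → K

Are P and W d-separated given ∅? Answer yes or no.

Bayes-Ball from P | ∅ reaches {A,B,H,K,Q}.
W ∉ reach(P|∅) ⇒ P ⊥ W | ∅.

Yes — P ⊥ W | ∅.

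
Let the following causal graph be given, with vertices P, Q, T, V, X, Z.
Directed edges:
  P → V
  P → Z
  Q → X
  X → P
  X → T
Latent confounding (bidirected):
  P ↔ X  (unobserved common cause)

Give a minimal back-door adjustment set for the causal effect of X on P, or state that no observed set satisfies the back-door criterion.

desc(X)\{X}={P,T,V,Z}; candidates ⊆ {Q}.
X↔P: latent back-door arc(s) into X.
size 0: {}; under {} X still reaches {P,Q,V,Z} ∋ P.
size 1: {Q}; under {Q} X still reaches {P,V,Z} ∋ P.
X↔P cannot be blocked by any observed set — no back-door set.

X→P: no observed back-door set.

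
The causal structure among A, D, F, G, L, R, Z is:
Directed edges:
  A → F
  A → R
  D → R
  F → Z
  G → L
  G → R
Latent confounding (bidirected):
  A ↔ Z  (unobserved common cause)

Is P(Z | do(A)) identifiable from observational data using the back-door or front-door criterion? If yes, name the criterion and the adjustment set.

desc(A)\{A}={F,R,Z}; candidates ⊆ {D,G,L}.
A↔Z: latent back-door arc(s) into A.
size 0: {}; under {} A still reaches {Z} ∋ Z.
size 1: {D}, {G}, {L}; under {D} A still reaches {Z} ∋ Z.
size 2: {D,G}, {D,L}, {G,L}; under {D,G} A still reaches {Z} ∋ Z.
A↔Z cannot be blocked by any observed set — no back-door set.
{F}: (i) intercepts every directed A→Z path; (ii) no back-door A→{F}; (iii) {A} blocks every back-door {F}→Z. Front-door holds.
P(Z|do(A)) = Σ_{F} P(F|A) Σ_{A'} P(Z|F,A')P(A').

P(Z|do(A)): frontdoor, adjust for {F}.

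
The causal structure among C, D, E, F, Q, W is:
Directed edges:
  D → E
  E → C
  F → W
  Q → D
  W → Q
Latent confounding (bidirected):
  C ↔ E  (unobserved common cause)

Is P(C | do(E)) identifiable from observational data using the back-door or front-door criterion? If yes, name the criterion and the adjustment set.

P(C|do(E)): not identifiable (no BD/FD set).

desc(E)\{E}={C}; candidates ⊆ {D,F,Q,W}.
E↔C: latent back-door arc(s) into E.
size 0: {}; under {} E still reaches {C,D,F,Q,W} ∋ C.
size 1: {D}, {F}, {Q} …(+1); under {D} E still reaches {C} ∋ C.
size 2: {D,F}, {D,Q}, {D,W} …(+3); under {D,F} E still reaches {C} ∋ C.
E↔C cannot be blocked by any observed set — no back-door set.
No mediator lies on a directed E→…→C path.
Neither criterion identifies P(C|do(E)) in this graph.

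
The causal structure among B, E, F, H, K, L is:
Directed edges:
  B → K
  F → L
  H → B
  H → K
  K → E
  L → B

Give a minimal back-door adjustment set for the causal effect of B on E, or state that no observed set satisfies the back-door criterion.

desc(B)\{B}={E,K}; candidates ⊆ {F,H,L}.
size 0: {}; under {} B still reaches {E,F,H,K,L} ∋ E.
{H}: B⊥E given {H} in G with B→· removed — back-door holds.

B→E: minimal back-door set {H}.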